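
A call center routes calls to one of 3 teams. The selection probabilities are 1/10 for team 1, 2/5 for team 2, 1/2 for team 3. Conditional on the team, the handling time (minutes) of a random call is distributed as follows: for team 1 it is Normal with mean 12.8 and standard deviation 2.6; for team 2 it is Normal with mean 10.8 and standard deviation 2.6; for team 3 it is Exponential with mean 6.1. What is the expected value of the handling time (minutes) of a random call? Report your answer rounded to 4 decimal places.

Component means — 1: 12.8; 2: 10.8; 3: 6.1.
E[X] = 0.1·12.8 + 0.4·10.8 + 0.5·6.1 = 8.65.

8.6500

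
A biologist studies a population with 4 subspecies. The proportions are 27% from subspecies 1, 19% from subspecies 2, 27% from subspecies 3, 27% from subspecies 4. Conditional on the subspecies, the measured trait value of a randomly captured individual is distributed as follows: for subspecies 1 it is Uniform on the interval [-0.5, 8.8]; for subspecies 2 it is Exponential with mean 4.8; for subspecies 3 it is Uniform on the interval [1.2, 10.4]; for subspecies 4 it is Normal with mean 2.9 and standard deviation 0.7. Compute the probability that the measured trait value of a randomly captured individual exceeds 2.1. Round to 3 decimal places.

0.797

Conditional on each subspecies, P(X > 2.1): 1: 0.72043; 2: 0.645649; 3: 0.902174; 4: 0.873451.
By total probability, P(X > 2.1) = 0.27·0.72043 + 0.19·0.645649 + 0.27·0.902174 + 0.27·0.873451 = 0.796608.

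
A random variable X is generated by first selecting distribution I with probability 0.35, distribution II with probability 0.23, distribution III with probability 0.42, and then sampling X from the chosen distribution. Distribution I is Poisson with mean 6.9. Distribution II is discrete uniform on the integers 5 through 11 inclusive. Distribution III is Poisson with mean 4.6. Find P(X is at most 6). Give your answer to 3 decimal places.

0.572

Conditional on each component, P(X ≤ 6): I: 0.464715; II: 0.285714; III: 0.818029.
By total probability, P(X ≤ 6) = 0.35·0.464715 + 0.23·0.285714 + 0.42·0.818029 = 0.571937.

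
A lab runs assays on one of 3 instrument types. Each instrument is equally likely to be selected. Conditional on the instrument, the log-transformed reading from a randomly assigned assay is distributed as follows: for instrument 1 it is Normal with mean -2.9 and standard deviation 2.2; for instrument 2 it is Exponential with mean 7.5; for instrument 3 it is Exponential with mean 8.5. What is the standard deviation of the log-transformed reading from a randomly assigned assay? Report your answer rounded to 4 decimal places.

Per component, 1: μ=-2.9, E[X²]=13.25; 2: μ=7.5, E[X²]=112.5; 3: μ=8.5, E[X²]=144.5.
E[X] = 0.333333·-2.9 + 0.333333·7.5 + 0.333333·8.5 = 4.36667.
E[X²] = 0.333333·13.25 + 0.333333·112.5 + 0.333333·144.5 = 90.0833.
Var(X) = E[X²] − (E[X])² = 90.0833 − 19.0678 = 71.0156.
SD(X) = √71.0156 = 8.42707.

8.4271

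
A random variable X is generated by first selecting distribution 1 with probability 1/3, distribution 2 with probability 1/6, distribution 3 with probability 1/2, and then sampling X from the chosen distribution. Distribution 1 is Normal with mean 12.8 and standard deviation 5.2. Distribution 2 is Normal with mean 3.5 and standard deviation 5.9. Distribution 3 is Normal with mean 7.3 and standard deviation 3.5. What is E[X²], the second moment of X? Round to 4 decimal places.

104.2400

For each component E[X²] = Var + (mean)², giving 1: 190.88; 2: 47.06; 3: 65.54.
Overall E[X²] = 0.333333·190.88 + 0.166667·47.06 + 0.5·65.54 = 104.24.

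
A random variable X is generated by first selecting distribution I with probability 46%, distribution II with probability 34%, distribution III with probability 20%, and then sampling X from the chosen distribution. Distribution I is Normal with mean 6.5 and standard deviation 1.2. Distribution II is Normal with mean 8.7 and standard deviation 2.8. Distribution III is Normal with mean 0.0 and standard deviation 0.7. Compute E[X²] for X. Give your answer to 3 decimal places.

For each component E[X²] = Var + (mean)², giving I: 43.69; II: 83.53; III: 0.49.
Overall E[X²] = 0.46·43.69 + 0.34·83.53 + 0.2·0.49 = 48.5956.

48.596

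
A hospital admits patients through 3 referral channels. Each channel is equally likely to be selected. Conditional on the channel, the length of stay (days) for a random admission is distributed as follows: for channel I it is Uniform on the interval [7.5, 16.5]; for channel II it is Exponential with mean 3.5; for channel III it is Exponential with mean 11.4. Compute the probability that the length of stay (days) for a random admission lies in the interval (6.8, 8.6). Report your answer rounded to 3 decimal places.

Conditional on each channel, P(6.8 < X < 8.6): I: 0.122222; II: 0.0576146; III: 0.0804414.
By total probability, P(6.8 < X < 8.6) = 0.333333·0.122222 + 0.333333·0.0576146 + 0.333333·0.0804414 = 0.0867594.

0.087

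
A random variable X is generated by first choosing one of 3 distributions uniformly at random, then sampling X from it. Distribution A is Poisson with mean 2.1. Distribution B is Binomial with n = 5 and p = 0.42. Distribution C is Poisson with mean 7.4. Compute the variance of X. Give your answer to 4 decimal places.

9.8149

Per component, A: μ=2.1, E[X²]=6.51; B: μ=2.1, E[X²]=5.628; C: μ=7.4, E[X²]=62.16.
E[X] = 0.333333·2.1 + 0.333333·2.1 + 0.333333·7.4 = 3.86667.
E[X²] = 0.333333·6.51 + 0.333333·5.628 + 0.333333·62.16 = 24.766.
Var(X) = E[X²] − (E[X])² = 24.766 − 14.9511 = 9.81489.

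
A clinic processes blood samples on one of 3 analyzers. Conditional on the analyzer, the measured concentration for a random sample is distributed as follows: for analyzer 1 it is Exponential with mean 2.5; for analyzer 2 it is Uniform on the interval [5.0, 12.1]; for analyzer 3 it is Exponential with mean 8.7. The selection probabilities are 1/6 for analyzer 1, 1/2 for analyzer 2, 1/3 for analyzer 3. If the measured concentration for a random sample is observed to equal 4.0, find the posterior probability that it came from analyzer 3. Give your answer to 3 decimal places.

0.643

Likelihoods f(4.0 | ·): 1: 0.0807586; 2: 0; 3: 0.072578.
Posterior ∝ prior × likelihood. Numerator for 3: 0.333333·0.072578 = 0.0241927.
Normalizing constant: 0.166667·0.0807586 + 0.5·0 + 0.333333·0.072578 = 0.0376524.
P(3 | observation) = 0.0241927 / 0.0376524 = 0.642526.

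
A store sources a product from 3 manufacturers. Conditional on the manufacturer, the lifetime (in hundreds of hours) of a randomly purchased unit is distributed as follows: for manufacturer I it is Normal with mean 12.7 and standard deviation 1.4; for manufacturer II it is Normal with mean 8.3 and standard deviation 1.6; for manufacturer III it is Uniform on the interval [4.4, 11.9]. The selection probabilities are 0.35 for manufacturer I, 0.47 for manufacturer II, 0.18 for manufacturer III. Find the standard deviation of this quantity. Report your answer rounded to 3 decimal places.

Per component, I: μ=12.7, E[X²]=163.25; II: μ=8.3, E[X²]=71.45; III: μ=8.15, E[X²]=71.11.
E[X] = 0.35·12.7 + 0.47·8.3 + 0.18·8.15 = 9.813.
E[X²] = 0.35·163.25 + 0.47·71.45 + 0.18·71.11 = 103.519.
Var(X) = E[X²] − (E[X])² = 103.519 − 96.295 = 7.22383.
SD(X) = √7.22383 = 2.68772.

2.688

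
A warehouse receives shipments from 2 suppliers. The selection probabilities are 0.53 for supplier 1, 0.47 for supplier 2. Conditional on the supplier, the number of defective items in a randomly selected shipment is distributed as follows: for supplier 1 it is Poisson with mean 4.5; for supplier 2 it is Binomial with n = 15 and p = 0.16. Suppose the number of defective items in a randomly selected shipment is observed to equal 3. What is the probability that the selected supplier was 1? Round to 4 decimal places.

Likelihoods P(X=3 | ·): 1: 0.168718; 2: 0.229997.
Posterior ∝ prior × likelihood. Numerator for 1: 0.53·0.168718 = 0.0894205.
Normalizing constant: 0.53·0.168718 + 0.47·0.229997 = 0.197519.
P(1 | observation) = 0.0894205 / 0.197519 = 0.452718.

0.4527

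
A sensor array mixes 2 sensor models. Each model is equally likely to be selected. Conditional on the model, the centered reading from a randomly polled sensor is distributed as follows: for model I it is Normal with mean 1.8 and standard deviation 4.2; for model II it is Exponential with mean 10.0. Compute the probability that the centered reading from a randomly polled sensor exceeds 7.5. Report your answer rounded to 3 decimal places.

0.280

Conditional on each model, P(X > 7.5): I: 0.0873679; II: 0.472367.
By total probability, P(X > 7.5) = 0.5·0.0873679 + 0.5·0.472367 = 0.279867.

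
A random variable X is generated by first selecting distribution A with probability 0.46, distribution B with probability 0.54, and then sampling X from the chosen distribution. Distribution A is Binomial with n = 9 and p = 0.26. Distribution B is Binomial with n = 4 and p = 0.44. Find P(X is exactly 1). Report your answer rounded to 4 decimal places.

Conditional on each component, P(X = 1): A: 0.210412; B: 0.309084.
By total probability, P(X = 1) = 0.46·0.210412 + 0.54·0.309084 = 0.263695.

0.2637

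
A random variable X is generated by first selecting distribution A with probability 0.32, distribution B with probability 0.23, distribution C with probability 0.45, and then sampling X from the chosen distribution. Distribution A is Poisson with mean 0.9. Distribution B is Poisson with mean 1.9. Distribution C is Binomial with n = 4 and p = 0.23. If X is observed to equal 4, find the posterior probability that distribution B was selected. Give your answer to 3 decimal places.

0.795

Likelihoods P(X=4 | ·): A: 0.0111146; B: 0.0812164; C: 0.00279841.
Posterior ∝ prior × likelihood. Numerator for B: 0.23·0.0812164 = 0.0186798.
Normalizing constant: 0.32·0.0111146 + 0.23·0.0812164 + 0.45·0.00279841 = 0.0234957.
P(B | observation) = 0.0186798 / 0.0234957 = 0.795028.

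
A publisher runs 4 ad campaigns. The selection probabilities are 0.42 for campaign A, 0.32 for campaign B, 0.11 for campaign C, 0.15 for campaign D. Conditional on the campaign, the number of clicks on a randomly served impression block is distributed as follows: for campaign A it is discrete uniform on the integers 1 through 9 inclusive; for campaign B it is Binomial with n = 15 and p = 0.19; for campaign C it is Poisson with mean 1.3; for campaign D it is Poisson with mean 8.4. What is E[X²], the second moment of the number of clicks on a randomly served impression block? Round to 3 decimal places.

For each component E[X²] = Var + (mean)², giving A: 31.6667; B: 10.431; C: 2.99; D: 78.96.
Overall E[X²] = 0.42·31.6667 + 0.32·10.431 + 0.11·2.99 + 0.15·78.96 = 28.8108.

28.811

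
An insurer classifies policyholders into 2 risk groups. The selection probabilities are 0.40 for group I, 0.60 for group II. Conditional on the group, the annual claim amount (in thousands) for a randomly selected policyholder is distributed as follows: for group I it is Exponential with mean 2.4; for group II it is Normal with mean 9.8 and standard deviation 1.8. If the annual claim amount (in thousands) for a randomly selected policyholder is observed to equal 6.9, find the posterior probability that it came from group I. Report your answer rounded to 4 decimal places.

Likelihoods f(6.9 | ·): I: 0.0235067; II: 0.0605331.
Posterior ∝ prior × likelihood. Numerator for I: 0.4·0.0235067 = 0.00940269.
Normalizing constant: 0.4·0.0235067 + 0.6·0.0605331 = 0.0457226.
P(I | observation) = 0.00940269 / 0.0457226 = 0.205647.

0.2056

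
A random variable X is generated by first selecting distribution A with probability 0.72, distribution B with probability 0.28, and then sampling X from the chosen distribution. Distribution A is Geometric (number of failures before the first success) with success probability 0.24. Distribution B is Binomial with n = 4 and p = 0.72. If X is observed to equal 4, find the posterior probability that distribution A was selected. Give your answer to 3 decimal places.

0.434

Likelihoods P(X=4 | ·): A: 0.0800692; B: 0.268739.
Posterior ∝ prior × likelihood. Numerator for A: 0.72·0.0800692 = 0.0576498.
Normalizing constant: 0.72·0.0800692 + 0.28·0.268739 = 0.132897.
P(A | observation) = 0.0576498 / 0.132897 = 0.433795.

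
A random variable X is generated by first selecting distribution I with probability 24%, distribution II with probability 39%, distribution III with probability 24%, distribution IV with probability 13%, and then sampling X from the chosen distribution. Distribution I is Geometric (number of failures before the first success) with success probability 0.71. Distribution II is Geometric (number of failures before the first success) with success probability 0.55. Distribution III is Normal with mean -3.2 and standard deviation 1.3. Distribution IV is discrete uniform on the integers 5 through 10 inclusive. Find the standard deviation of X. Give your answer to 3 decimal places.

Per component, I: μ=0.408451, E[X²]=0.742115; II: μ=0.818182, E[X²]=2.15702; III: μ=-3.2, E[X²]=11.93; IV: μ=7.5, E[X²]=59.1667.
E[X] = 0.24·0.408451 + 0.39·0.818182 + 0.24·-3.2 + 0.13·7.5 = 0.624119.
E[X²] = 0.24·0.742115 + 0.39·2.15702 + 0.24·11.93 + 0.13·59.1667 = 11.5742.
Var(X) = E[X²] − (E[X])² = 11.5742 − 0.389525 = 11.1847.
SD(X) = √11.1847 = 3.34435.

3.344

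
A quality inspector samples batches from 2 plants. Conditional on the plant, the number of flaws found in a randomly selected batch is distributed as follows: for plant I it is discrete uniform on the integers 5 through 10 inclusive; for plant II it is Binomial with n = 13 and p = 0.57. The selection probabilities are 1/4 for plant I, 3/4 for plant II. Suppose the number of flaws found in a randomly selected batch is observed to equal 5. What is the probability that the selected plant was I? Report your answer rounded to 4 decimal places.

0.3803

Likelihoods P(X=5 | ·): I: 0.166667; II: 0.0905108.
Posterior ∝ prior × likelihood. Numerator for I: 0.25·0.166667 = 0.0416667.
Normalizing constant: 0.25·0.166667 + 0.75·0.0905108 = 0.10955.
P(I | observation) = 0.0416667 / 0.10955 = 0.380345.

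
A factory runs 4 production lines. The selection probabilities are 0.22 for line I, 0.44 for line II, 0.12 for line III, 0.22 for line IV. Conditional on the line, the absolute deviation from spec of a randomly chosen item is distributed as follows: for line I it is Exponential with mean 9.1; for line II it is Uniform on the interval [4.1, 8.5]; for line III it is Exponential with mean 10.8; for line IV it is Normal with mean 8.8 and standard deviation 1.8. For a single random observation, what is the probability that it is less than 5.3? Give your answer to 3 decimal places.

Conditional on each line, P(X < 5.3): I: 0.441454; II: 0.272727; III: 0.387827; IV: 0.0259209.
By total probability, P(X < 5.3) = 0.22·0.441454 + 0.44·0.272727 + 0.12·0.387827 + 0.22·0.0259209 = 0.269362.

0.269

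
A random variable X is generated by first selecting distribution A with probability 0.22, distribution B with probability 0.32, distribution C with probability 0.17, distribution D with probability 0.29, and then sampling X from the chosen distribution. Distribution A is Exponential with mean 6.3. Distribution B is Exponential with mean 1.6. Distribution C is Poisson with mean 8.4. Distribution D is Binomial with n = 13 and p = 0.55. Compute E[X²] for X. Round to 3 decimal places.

48.284

For each component E[X²] = Var + (mean)², giving A: 79.38; B: 5.12; C: 78.96; D: 54.34.
Overall E[X²] = 0.22·79.38 + 0.32·5.12 + 0.17·78.96 + 0.29·54.34 = 48.2838.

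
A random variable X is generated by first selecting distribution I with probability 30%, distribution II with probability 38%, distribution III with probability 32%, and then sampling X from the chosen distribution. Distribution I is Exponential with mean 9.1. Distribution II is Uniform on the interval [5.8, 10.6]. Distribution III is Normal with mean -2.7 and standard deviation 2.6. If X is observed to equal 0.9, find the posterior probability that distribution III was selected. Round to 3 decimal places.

0.387

Likelihoods f(0.9 | ·): I: 0.099542; II: 0; III: 0.0588343.
Posterior ∝ prior × likelihood. Numerator for III: 0.32·0.0588343 = 0.018827.
Normalizing constant: 0.3·0.099542 + 0.38·0 + 0.32·0.0588343 = 0.0486896.
P(III | observation) = 0.018827 / 0.0486896 = 0.386674.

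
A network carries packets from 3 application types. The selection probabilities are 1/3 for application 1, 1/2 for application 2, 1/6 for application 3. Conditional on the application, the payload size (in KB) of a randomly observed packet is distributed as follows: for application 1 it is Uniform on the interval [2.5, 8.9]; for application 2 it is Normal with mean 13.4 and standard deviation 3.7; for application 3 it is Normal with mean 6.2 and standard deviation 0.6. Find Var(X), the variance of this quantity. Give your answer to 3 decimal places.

Per component, 1: μ=5.7, E[X²]=35.9033; 2: μ=13.4, E[X²]=193.25; 3: μ=6.2, E[X²]=38.8.
E[X] = 0.333333·5.7 + 0.5·13.4 + 0.166667·6.2 = 9.63333.
E[X²] = 0.333333·35.9033 + 0.5·193.25 + 0.166667·38.8 = 115.059.
Var(X) = E[X²] − (E[X])² = 115.059 − 92.8011 = 22.2583.

22.258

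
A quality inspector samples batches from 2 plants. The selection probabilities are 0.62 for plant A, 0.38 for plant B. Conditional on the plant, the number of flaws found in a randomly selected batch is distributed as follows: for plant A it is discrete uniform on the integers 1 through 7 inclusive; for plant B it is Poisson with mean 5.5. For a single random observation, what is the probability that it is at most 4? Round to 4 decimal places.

Conditional on each plant, P(X ≤ 4): A: 0.571429; B: 0.357518.
By total probability, P(X ≤ 4) = 0.62·0.571429 + 0.38·0.357518 = 0.490143.

0.4901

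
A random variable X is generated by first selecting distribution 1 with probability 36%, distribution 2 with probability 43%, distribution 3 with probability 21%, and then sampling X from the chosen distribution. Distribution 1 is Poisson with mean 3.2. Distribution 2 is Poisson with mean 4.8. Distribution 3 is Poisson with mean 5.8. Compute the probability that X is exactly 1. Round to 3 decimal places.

0.068

Conditional on each component, P(X = 1): 1: 0.130439; 2: 0.0395028; 3: 0.0175598.
By total probability, P(X = 1) = 0.36·0.130439 + 0.43·0.0395028 + 0.21·0.0175598 = 0.0676318.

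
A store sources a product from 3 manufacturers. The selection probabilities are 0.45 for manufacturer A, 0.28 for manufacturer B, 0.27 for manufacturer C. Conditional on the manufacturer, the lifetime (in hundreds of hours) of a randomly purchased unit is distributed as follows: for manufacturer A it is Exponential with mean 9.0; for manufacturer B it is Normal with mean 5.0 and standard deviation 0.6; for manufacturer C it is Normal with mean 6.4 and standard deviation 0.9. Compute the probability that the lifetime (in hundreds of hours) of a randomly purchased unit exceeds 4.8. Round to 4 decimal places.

Conditional on each manufacturer, P(X > 4.8): A: 0.586646; B: 0.630559; C: 0.96228.
By total probability, P(X > 4.8) = 0.45·0.586646 + 0.28·0.630559 + 0.27·0.96228 = 0.700363.

0.7004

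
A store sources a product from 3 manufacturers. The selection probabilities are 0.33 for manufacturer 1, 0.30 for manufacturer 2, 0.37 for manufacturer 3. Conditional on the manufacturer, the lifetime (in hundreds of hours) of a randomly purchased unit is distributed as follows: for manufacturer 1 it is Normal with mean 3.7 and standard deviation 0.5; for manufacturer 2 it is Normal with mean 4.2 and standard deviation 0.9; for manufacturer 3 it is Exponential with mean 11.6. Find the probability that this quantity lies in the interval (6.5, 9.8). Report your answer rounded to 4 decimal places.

Conditional on each manufacturer, P(6.5 < X < 9.8): 1: 1.07176e-08; 2: 0.00530092; 3: 0.141381.
By total probability, P(6.5 < X < 9.8) = 0.33·1.07176e-08 + 0.3·0.00530092 + 0.37·0.141381 = 0.0539011.

0.0539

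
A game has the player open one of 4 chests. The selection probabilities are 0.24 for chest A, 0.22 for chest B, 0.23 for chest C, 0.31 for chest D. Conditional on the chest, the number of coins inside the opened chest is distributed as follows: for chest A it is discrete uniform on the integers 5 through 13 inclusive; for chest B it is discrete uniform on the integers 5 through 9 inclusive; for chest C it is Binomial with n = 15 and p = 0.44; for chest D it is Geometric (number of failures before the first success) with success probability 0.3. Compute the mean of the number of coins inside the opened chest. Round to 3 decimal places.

Component means — A: 9; B: 7; C: 6.6; D: 2.33333.
E[X] = 0.24·9 + 0.22·7 + 0.23·6.6 + 0.31·2.33333 = 5.94133.

5.941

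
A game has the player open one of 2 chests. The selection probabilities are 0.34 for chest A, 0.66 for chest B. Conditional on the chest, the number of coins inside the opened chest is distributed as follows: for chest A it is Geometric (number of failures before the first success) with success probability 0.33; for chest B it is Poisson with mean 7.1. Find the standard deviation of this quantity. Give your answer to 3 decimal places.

3.542

Per component, A: μ=2.0303, E[X²]=10.2746; B: μ=7.1, E[X²]=57.51.
E[X] = 0.34·2.0303 + 0.66·7.1 = 5.3763.
E[X²] = 0.34·10.2746 + 0.66·57.51 = 41.45.
Var(X) = E[X²] − (E[X])² = 41.45 − 28.9046 = 12.5453.
SD(X) = √12.5453 = 3.54194.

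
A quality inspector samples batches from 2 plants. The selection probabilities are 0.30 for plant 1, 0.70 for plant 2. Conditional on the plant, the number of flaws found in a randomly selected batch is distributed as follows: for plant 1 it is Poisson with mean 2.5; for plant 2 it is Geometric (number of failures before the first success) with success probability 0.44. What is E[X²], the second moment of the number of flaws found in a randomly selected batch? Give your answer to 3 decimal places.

For each component E[X²] = Var + (mean)², giving 1: 8.75; 2: 4.5124.
Overall E[X²] = 0.3·8.75 + 0.7·4.5124 = 5.78368.

5.784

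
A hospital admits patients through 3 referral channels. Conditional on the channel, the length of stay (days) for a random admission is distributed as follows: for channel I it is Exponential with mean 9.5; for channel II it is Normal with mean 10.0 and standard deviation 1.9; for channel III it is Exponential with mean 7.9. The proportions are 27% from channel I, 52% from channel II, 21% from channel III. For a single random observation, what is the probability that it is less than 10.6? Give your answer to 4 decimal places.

Conditional on each channel, P(X < 10.6): I: 0.672343; II: 0.623919; III: 0.738618.
By total probability, P(X < 10.6) = 0.27·0.672343 + 0.52·0.623919 + 0.21·0.738618 = 0.66108.

0.6611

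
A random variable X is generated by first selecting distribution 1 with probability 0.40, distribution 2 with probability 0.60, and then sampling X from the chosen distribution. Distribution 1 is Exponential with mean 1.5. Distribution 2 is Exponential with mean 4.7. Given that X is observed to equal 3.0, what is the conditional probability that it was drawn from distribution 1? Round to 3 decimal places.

0.349

Likelihoods f(3.0 | ·): 1: 0.0902235; 2: 0.112381.
Posterior ∝ prior × likelihood. Numerator for 1: 0.4·0.0902235 = 0.0360894.
Normalizing constant: 0.4·0.0902235 + 0.6·0.112381 = 0.103518.
P(1 | observation) = 0.0360894 / 0.103518 = 0.348629.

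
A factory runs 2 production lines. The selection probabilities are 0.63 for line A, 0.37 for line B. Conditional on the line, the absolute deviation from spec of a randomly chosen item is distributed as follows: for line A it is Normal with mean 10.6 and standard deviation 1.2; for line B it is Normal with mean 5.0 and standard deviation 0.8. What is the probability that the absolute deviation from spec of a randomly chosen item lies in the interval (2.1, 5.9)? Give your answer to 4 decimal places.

0.3218

Conditional on each line, P(2.1 < X < 5.9): A: 4.48909e-05; B: 0.869561.
By total probability, P(2.1 < X < 5.9) = 0.63·4.48909e-05 + 0.37·0.869561 = 0.321766.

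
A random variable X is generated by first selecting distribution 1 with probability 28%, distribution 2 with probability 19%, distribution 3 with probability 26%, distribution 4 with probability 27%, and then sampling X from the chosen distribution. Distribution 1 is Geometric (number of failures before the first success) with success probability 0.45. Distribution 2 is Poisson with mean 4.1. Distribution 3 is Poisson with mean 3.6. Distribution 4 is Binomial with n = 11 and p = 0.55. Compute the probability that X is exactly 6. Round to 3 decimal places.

0.109

Conditional on each component, P(X = 6): 1: 0.0124563; 2: 0.109336; 3: 0.0826081; 4: 0.235983.
By total probability, P(X = 6) = 0.28·0.0124563 + 0.19·0.109336 + 0.26·0.0826081 + 0.27·0.235983 = 0.109455.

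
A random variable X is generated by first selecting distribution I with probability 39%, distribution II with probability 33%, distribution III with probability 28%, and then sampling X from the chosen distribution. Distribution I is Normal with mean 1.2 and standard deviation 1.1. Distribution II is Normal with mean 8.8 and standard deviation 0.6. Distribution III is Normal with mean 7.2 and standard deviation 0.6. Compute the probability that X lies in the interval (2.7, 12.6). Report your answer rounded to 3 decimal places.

Conditional on each component, P(2.7 < X < 12.6): I: 0.086341; II: 1; III: 1.
By total probability, P(2.7 < X < 12.6) = 0.39·0.086341 + 0.33·1 + 0.28·1 = 0.643673.

0.644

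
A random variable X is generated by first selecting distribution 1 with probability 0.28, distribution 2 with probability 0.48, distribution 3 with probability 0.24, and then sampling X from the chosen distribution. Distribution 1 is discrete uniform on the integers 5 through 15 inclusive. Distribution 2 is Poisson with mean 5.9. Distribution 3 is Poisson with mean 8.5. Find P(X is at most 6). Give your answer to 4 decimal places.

0.4111

Conditional on each component, P(X ≤ 6): 1: 0.181818; 2: 0.622361; 3: 0.256178.
By total probability, P(X ≤ 6) = 0.28·0.181818 + 0.48·0.622361 + 0.24·0.256178 = 0.411125.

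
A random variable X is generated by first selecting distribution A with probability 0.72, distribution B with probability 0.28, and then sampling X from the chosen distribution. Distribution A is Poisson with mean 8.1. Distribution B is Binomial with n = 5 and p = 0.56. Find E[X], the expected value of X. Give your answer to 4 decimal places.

Component means — A: 8.1; B: 2.8.
E[X] = 0.72·8.1 + 0.28·2.8 = 6.616.

6.6160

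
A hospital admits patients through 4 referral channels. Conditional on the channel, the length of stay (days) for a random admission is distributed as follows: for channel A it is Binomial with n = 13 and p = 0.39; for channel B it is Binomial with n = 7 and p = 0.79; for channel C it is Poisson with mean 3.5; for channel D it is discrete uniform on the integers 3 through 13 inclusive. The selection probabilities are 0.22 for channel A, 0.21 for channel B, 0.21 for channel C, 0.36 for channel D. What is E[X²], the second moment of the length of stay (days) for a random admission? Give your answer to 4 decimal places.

For each component E[X²] = Var + (mean)², giving A: 28.7976; B: 31.7422; C: 15.75; D: 74.
Overall E[X²] = 0.22·28.7976 + 0.21·31.7422 + 0.21·15.75 + 0.36·74 = 42.9488.

42.9488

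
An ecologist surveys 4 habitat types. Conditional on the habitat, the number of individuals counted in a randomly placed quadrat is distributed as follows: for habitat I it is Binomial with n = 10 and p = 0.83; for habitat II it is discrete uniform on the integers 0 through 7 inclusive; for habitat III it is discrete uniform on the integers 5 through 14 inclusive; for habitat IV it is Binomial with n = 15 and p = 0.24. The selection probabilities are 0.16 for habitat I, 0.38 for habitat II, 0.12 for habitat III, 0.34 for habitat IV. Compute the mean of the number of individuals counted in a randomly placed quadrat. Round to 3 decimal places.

5.022

Component means — I: 8.3; II: 3.5; III: 9.5; IV: 3.6.
E[X] = 0.16·8.3 + 0.38·3.5 + 0.12·9.5 + 0.34·3.6 = 5.022.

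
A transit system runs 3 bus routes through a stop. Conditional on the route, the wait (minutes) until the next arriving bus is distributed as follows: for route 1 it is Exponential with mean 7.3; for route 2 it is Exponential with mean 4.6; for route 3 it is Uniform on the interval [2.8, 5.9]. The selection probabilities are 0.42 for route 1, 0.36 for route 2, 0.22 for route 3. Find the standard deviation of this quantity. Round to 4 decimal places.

5.6645

Per component, 1: μ=7.3, E[X²]=106.58; 2: μ=4.6, E[X²]=42.32; 3: μ=4.35, E[X²]=19.7233.
E[X] = 0.42·7.3 + 0.36·4.6 + 0.22·4.35 = 5.679.
E[X²] = 0.42·106.58 + 0.36·42.32 + 0.22·19.7233 = 64.3379.
Var(X) = E[X²] − (E[X])² = 64.3379 − 32.251 = 32.0869.
SD(X) = √32.0869 = 5.66453.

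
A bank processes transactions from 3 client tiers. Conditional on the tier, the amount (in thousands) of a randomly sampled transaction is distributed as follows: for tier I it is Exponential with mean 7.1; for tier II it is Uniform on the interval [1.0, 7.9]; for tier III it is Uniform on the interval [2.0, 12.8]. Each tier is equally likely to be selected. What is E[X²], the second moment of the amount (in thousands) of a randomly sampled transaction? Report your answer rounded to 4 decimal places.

63.0233

For each component E[X²] = Var + (mean)², giving I: 100.82; II: 23.77; III: 64.48.
Overall E[X²] = 0.333333·100.82 + 0.333333·23.77 + 0.333333·64.48 = 63.0233.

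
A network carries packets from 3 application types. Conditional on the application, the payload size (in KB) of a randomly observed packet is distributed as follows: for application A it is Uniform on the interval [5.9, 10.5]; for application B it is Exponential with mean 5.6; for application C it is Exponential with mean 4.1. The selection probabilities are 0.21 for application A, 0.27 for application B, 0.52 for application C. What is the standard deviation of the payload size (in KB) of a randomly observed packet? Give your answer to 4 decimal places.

Per component, A: μ=8.2, E[X²]=69.0033; B: μ=5.6, E[X²]=62.72; C: μ=4.1, E[X²]=33.62.
E[X] = 0.21·8.2 + 0.27·5.6 + 0.52·4.1 = 5.366.
E[X²] = 0.21·69.0033 + 0.27·62.72 + 0.52·33.62 = 48.9075.
Var(X) = E[X²] − (E[X])² = 48.9075 − 28.794 = 20.1135.
SD(X) = √20.1135 = 4.48481.

4.4848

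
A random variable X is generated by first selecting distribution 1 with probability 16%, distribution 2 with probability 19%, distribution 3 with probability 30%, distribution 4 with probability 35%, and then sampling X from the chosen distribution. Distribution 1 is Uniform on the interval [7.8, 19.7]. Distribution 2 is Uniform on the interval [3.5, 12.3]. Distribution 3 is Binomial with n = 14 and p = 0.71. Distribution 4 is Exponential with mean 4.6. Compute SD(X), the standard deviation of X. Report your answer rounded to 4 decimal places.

4.6654

Per component, 1: μ=13.75, E[X²]=200.863; 2: μ=7.9, E[X²]=68.8633; 3: μ=9.94, E[X²]=101.686; 4: μ=4.6, E[X²]=42.32.
E[X] = 0.16·13.75 + 0.19·7.9 + 0.3·9.94 + 0.35·4.6 = 8.293.
E[X²] = 0.16·200.863 + 0.19·68.8633 + 0.3·101.686 + 0.35·42.32 = 90.54.
Var(X) = E[X²] − (E[X])² = 90.54 − 68.7738 = 21.7662.
SD(X) = √21.7662 = 4.66542.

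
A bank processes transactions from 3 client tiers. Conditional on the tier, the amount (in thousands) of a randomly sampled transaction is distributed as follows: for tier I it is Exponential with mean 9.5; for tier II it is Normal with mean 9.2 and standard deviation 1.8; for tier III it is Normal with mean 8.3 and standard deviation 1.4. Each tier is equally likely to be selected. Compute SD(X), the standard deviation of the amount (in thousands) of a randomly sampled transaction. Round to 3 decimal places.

Per component, I: μ=9.5, E[X²]=180.5; II: μ=9.2, E[X²]=87.88; III: μ=8.3, E[X²]=70.85.
E[X] = 0.333333·9.5 + 0.333333·9.2 + 0.333333·8.3 = 9.
E[X²] = 0.333333·180.5 + 0.333333·87.88 + 0.333333·70.85 = 113.077.
Var(X) = E[X²] − (E[X])² = 113.077 − 81 = 32.0767.
SD(X) = √32.0767 = 5.66363.

5.664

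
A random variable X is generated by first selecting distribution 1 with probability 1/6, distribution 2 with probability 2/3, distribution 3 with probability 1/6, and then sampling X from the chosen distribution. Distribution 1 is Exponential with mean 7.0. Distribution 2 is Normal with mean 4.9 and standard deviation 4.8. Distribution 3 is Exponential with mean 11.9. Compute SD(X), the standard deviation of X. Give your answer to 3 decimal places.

7.330

Per component, 1: μ=7, E[X²]=98; 2: μ=4.9, E[X²]=47.05; 3: μ=11.9, E[X²]=283.22.
E[X] = 0.166667·7 + 0.666667·4.9 + 0.166667·11.9 = 6.41667.
E[X²] = 0.166667·98 + 0.666667·47.05 + 0.166667·283.22 = 94.9033.
Var(X) = E[X²] − (E[X])² = 94.9033 − 41.1736 = 53.7297.
SD(X) = √53.7297 = 7.33006.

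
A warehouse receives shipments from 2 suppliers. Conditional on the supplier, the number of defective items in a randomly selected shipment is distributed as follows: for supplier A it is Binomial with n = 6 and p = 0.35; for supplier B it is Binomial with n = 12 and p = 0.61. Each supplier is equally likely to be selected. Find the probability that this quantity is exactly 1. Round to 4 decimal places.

0.1219

Conditional on each supplier, P(X = 1): A: 0.243661; B: 0.000232392.
By total probability, P(X = 1) = 0.5·0.243661 + 0.5·0.000232392 = 0.121947.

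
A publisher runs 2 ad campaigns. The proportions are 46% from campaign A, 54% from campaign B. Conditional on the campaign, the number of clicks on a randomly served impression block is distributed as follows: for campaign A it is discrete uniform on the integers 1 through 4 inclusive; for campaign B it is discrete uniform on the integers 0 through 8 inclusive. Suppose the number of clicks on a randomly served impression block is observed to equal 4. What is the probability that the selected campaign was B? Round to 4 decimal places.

0.3429

Likelihoods P(X=4 | ·): A: 0.25; B: 0.111111.
Posterior ∝ prior × likelihood. Numerator for B: 0.54·0.111111 = 0.06.
Normalizing constant: 0.46·0.25 + 0.54·0.111111 = 0.175.
P(B | observation) = 0.06 / 0.175 = 0.342857.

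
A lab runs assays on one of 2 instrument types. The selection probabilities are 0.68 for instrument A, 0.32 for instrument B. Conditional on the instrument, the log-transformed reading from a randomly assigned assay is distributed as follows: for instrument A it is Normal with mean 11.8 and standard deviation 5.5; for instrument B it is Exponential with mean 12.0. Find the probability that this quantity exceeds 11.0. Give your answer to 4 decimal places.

0.5073

Conditional on each instrument, P(X > 11.0): A: 0.557824; B: 0.39985.
By total probability, P(X > 11.0) = 0.68·0.557824 + 0.32·0.39985 = 0.507272.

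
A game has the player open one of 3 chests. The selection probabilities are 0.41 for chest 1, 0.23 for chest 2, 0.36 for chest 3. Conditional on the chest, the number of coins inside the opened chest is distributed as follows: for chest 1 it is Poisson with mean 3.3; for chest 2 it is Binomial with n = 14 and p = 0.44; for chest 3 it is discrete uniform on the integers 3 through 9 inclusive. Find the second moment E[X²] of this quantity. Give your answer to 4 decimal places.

29.7388

For each component E[X²] = Var + (mean)², giving 1: 14.19; 2: 41.3952; 3: 40.
Overall E[X²] = 0.41·14.19 + 0.23·41.3952 + 0.36·40 = 29.7388.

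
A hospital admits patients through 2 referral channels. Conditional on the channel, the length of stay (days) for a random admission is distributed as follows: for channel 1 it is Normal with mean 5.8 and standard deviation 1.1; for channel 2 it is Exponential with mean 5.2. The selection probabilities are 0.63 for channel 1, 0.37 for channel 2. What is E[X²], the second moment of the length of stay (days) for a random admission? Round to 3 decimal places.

For each component E[X²] = Var + (mean)², giving 1: 34.85; 2: 54.08.
Overall E[X²] = 0.63·34.85 + 0.37·54.08 = 41.9651.

41.965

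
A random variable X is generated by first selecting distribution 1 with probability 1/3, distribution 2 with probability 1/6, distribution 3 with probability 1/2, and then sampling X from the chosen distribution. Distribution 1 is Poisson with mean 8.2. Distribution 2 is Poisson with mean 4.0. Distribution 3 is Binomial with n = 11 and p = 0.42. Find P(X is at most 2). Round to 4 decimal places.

Conditional on each component, P(X ≤ 2): 1: 0.0117607; 2: 0.238103; 3: 0.094465.
By total probability, P(X ≤ 2) = 0.333333·0.0117607 + 0.166667·0.238103 + 0.5·0.094465 = 0.0908366.

0.0908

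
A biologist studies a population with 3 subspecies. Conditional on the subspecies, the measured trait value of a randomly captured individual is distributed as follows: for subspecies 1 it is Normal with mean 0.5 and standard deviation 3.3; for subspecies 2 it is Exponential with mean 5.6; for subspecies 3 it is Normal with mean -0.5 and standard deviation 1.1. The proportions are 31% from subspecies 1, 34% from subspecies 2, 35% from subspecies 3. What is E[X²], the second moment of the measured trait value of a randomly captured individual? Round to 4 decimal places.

For each component E[X²] = Var + (mean)², giving 1: 11.14; 2: 62.72; 3: 1.46.
Overall E[X²] = 0.31·11.14 + 0.34·62.72 + 0.35·1.46 = 25.2892.

25.2892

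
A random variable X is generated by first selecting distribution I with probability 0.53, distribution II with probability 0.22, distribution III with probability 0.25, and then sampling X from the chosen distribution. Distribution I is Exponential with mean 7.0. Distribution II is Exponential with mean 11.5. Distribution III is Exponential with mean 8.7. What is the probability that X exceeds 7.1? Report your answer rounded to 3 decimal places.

Conditional on each component, P(X > 7.1): I: 0.362661; II: 0.53935; III: 0.442156.
By total probability, P(X > 7.1) = 0.53·0.362661 + 0.22·0.53935 + 0.25·0.442156 = 0.421407.

0.421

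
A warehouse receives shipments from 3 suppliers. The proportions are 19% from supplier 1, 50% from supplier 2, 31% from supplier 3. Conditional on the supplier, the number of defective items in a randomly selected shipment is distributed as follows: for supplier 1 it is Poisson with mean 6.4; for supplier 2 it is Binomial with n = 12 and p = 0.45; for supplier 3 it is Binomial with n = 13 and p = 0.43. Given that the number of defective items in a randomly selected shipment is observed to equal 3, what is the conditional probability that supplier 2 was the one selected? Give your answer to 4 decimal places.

Likelihoods P(X=3 | ·): 1: 0.0725945; 2: 0.0923261; 3: 0.0823228.
Posterior ∝ prior × likelihood. Numerator for 2: 0.5·0.0923261 = 0.046163.
Normalizing constant: 0.19·0.0725945 + 0.5·0.0923261 + 0.31·0.0823228 = 0.0854761.
P(2 | observation) = 0.046163 / 0.0854761 = 0.54007.

0.5401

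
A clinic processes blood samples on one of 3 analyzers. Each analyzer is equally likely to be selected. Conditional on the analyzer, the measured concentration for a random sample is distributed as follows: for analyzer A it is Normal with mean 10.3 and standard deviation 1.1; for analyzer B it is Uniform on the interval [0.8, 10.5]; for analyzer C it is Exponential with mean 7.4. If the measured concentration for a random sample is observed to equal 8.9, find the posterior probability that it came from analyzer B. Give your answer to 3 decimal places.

Likelihoods f(8.9 | ·): A: 0.161352; B: 0.103093; C: 0.0405921.
Posterior ∝ prior × likelihood. Numerator for B: 0.333333·0.103093 = 0.0343643.
Normalizing constant: 0.333333·0.161352 + 0.333333·0.103093 + 0.333333·0.0405921 = 0.101679.
P(B | observation) = 0.0343643 / 0.101679 = 0.337968.

0.338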